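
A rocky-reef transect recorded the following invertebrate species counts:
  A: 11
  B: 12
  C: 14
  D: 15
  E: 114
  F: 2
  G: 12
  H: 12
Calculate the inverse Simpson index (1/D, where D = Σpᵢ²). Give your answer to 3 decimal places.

Total N = 11+12+14+15+114+2+12+12 = 192, so the proportions are 0.057292, 0.0625, 0.072917, 0.078125, 0.59375, 0.010417, 0.0625, 0.0625 (working shown to 6 dp, full precision carried).
D = 0.057292² + 0.0625² + 0.072917² + 0.078125² + 0.59375² + 0.010417² + 0.0625² + 0.0625² = 0.003282 + 0.003906 + 0.005317 + 0.006104 + 0.352539 + 0.000109 + 0.003906 + 0.003906 = 0.379069.
So 1/D = 2.63804, i.e. 2.638 to 3 decimal places.

2.638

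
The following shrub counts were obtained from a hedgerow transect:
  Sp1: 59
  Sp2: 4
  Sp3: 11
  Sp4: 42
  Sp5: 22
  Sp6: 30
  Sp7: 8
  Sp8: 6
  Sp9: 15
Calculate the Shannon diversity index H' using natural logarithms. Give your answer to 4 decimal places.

Total N = 59+4+11+42+22+30+8+6+15 = 197, so the proportions are 0.299492, 0.020305, 0.055838, 0.213198, 0.111675, 0.152284, 0.040609, 0.030457, 0.076142 (working shown to 6 dp, full precision carried).
Each pᵢ ln pᵢ term: 0.299492×(-1.205666)=-0.361088, 0.020305×(-3.896909)=-0.079125, 0.055838×(-2.885308)=-0.161109, 0.213198×(-1.545534)=-0.329505, 0.111675×(-2.192161)=-0.244810, 0.152284×(-1.882006)=-0.286600, 0.040609×(-3.203762)=-0.130102, 0.030457×(-3.491444)=-0.106338, 0.076142×(-2.575154)=-0.196078.
Sum = -1.894754, so H' = 1.8948.

1.8948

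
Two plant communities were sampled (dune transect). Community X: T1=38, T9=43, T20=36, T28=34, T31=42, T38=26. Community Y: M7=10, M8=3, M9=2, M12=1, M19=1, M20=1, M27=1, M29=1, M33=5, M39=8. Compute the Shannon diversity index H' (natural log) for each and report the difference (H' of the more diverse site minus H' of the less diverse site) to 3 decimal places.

Community X: N=219, proportions 0.17352, 0.19635, 0.16438, 0.15525, 0.19178, 0.11872, giving H' = 1.77923 (working shown to 5 dp, full precision carried).
Community Y: N=33, proportions 0.30303, 0.09091, 0.06061, 0.0303, 0.0303, 0.0303, 0.0303, 0.0303, 0.15152, 0.24242, giving H' = 1.90891.
Difference = |1.77923 − 1.90891| = 0.12968, i.e. 0.130 to 3 decimal places.

0.130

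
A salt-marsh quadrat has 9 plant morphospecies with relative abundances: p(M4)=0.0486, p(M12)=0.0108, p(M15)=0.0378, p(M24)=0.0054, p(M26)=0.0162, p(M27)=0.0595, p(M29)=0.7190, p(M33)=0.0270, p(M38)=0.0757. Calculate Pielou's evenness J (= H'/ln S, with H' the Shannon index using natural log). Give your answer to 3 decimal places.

0.506

H' = −Σ pᵢ ln pᵢ = −((-0.14697) + (-0.04890) + (-0.12381) + (-0.02820) + (-0.06679) + (-0.16790) + (-0.23719) + (-0.09752) + (-0.19538)) = 1.11266 (working shown to 5 dp, full precision carried).
With S = 9 species, ln S = 2.19722, so J = 1.11266/2.19722 = 0.50640, i.e. 0.506 to 3 decimal places.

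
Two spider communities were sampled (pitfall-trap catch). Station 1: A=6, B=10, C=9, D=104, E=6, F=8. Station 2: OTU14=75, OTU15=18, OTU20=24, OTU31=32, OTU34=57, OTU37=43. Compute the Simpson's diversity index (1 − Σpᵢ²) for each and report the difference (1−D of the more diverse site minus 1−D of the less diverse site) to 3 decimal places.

Station 1: N=143, proportions 0.04196, 0.06993, 0.06294, 0.72727, 0.04196, 0.05594, giving 1−D = 0.45557 (working shown to 5 dp, full precision carried).
Station 2: N=249, proportions 0.3012, 0.07229, 0.09639, 0.12851, 0.22892, 0.17269, giving 1−D = 0.79602.
Difference = |0.45557 − 0.79602| = 0.34045, i.e. 0.340 to 3 decimal places.

0.340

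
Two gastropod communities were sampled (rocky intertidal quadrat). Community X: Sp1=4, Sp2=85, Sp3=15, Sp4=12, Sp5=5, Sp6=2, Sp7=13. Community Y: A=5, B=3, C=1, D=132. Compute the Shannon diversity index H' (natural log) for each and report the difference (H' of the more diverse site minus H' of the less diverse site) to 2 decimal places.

0.97

Community X: N=136, proportions 0.02941, 0.625, 0.11029, 0.08824, 0.03676, 0.01471, 0.09559, giving H' = 1.26274 (working shown to 5 dp, full precision carried).
Community Y: N=141, proportions 0.03546, 0.02128, 0.00709, 0.93617, giving H' = 0.29718.
Difference = |1.26274 − 0.29718| = 0.96556, i.e. 0.97 to 2 decimal places.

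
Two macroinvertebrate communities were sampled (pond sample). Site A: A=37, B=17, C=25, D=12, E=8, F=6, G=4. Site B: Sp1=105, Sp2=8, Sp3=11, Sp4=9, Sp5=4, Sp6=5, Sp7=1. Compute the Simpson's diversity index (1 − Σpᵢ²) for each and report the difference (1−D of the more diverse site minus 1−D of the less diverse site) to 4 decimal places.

Site A: N=109, proportions 0.33945, 0.155963, 0.229358, 0.110092, 0.073394, 0.055046, 0.036697, giving 1−D = 0.785961 (working shown to 6 dp, full precision carried).
Site B: N=143, proportions 0.734266, 0.055944, 0.076923, 0.062937, 0.027972, 0.034965, 0.006993, giving 1−D = 0.445792.
Difference = |0.785961 − 0.445792| = 0.340169, i.e. 0.3402 to 4 decimal places.

0.3402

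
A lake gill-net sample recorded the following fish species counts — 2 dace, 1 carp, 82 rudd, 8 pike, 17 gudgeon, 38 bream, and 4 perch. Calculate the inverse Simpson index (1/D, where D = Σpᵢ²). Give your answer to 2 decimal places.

Total N = 2+1+82+8+17+38+4 = 152, so the proportions are 0.01316, 0.00658, 0.53947, 0.05263, 0.11184, 0.25, 0.02632 (working shown to 5 dp, full precision carried).
D = 0.01316² + 0.00658² + 0.53947² + 0.05263² + 0.11184² + 0.25² + 0.02632² = 0.00017 + 0.00004 + 0.29103 + 0.00277 + 0.01251 + 0.06250 + 0.00069 = 0.36972.
So 1/D = 2.7048, i.e. 2.70 to 2 decimal places.

2.70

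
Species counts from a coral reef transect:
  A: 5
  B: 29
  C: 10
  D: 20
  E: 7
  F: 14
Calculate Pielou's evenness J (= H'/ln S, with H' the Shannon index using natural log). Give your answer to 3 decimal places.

0.909

Total N = 5+29+10+20+7+14 = 85, so the proportions are 0.05882, 0.34118, 0.11765, 0.23529, 0.08235, 0.16471 (working shown to 5 dp, full precision carried).
H' = −Σ pᵢ ln pᵢ = −((-0.16666) + (-0.36689) + (-0.25177) + (-0.34045) + (-0.20561) + (-0.29706)) = 1.62845.
With S = 6 species, ln S = 1.79176, so J = 1.62845/1.79176 = 0.90885, i.e. 0.909 to 3 decimal places.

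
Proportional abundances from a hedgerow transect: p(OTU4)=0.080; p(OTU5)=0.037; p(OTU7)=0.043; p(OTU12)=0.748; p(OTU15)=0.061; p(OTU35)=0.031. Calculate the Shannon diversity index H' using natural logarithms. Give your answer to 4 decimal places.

0.9548

Each pᵢ ln pᵢ term (working shown to 6 dp, full precision carried): 0.08×(-2.525729)=-0.202058, 0.037×(-3.296837)=-0.121983, 0.043×(-3.146555)=-0.135302, 0.748×(-0.290352)=-0.217184, 0.061×(-2.796881)=-0.170610, 0.031×(-3.473768)=-0.107687.
Sum = -0.954823, so H' = 0.9548.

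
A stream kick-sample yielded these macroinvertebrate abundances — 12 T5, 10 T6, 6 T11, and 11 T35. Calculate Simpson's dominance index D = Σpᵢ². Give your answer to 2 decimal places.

0.26

Total N = 12+10+6+11 = 39, so the proportions are 0.3077, 0.2564, 0.1538, 0.2821 (working shown to 4 dp, full precision carried).
D = 0.3077² + 0.2564² + 0.1538² + 0.2821² = 0.0947 + 0.0657 + 0.0237 + 0.0796 = 0.2636.
To 2 decimal places, D = 0.26.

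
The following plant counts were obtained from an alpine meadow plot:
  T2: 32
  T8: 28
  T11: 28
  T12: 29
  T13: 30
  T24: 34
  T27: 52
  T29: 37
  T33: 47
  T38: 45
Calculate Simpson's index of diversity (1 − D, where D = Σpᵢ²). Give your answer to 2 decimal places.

Total N = 32+28+28+29+30+34+52+37+47+45 = 362, so the proportions are 0.0884, 0.0773, 0.0773, 0.0801, 0.0829, 0.0939, 0.1436, 0.1022, 0.1298, 0.1243 (working shown to 4 dp, full precision carried).
D = 0.0884² + 0.0773² + 0.0773² + 0.0801² + 0.0829² + 0.0939² + 0.1436² + 0.1022² + 0.1298² + 0.1243² = 0.0078 + 0.0060 + 0.0060 + 0.0064 + 0.0069 + 0.0088 + 0.0206 + 0.0104 + 0.0169 + 0.0155 = 0.1053.
So 1 − D = 0.8947, i.e. 0.89 to 2 decimal places.

0.89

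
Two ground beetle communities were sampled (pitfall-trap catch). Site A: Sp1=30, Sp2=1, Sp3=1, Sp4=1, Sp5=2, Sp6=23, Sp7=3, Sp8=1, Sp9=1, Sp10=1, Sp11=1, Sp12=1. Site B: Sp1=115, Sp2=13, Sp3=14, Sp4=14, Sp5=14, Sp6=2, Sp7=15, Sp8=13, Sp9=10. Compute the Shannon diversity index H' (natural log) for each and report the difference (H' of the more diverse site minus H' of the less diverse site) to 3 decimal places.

0.114

Site A: N=66, proportions 0.454545, 0.015152, 0.015152, 0.015152, 0.030303, 0.348485, 0.045455, 0.015152, 0.015152, 0.015152, 0.015152, 0.015152, giving H' = 1.480042 (working shown to 6 dp, full precision carried).
Site B: N=210, proportions 0.547619, 0.061905, 0.066667, 0.066667, 0.066667, 0.009524, 0.071429, 0.061905, 0.047619, giving H' = 1.593635.
Difference = |1.480042 − 1.593635| = 0.113593, i.e. 0.114 to 3 decimal places.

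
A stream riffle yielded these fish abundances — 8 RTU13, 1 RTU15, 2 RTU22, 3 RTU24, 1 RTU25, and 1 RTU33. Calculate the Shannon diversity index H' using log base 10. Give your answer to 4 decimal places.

0.6255

Total N = 8+1+2+3+1+1 = 16, so the proportions are 0.5, 0.0625, 0.125, 0.1875, 0.0625, 0.0625 (working shown to 6 dp, full precision carried).
Each pᵢ log₁₀ pᵢ term: 0.5×(-0.301030)=-0.150515, 0.0625×(-1.204120)=-0.075257, 0.125×(-0.903090)=-0.112886, 0.1875×(-0.726999)=-0.136312, 0.0625×(-1.204120)=-0.075257, 0.0625×(-1.204120)=-0.075257.
Sum = -0.625486, so H' = 0.6255.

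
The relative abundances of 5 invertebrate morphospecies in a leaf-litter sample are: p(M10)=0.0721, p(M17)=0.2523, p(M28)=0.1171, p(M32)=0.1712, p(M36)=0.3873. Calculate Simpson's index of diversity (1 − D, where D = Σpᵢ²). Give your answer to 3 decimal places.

0.738

D = 0.0721² + 0.2523² + 0.1171² + 0.1712² + 0.3873² = 0.00520 + 0.06366 + 0.01371 + 0.02931 + 0.15000 = 0.26188 (working shown to 5 dp, full precision carried).
So 1 − D = 0.73812, i.e. 0.738 to 3 decimal places.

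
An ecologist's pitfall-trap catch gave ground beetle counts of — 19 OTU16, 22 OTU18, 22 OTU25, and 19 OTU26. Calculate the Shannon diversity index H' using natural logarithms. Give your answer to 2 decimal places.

Total N = 19+22+22+19 = 82, so the proportions are 0.2317, 0.2683, 0.2683, 0.2317 (working shown to 4 dp, full precision carried).
Each pᵢ ln pᵢ term: 0.2317×(-1.4623)=-0.3388, 0.2683×(-1.3157)=-0.3530, 0.2683×(-1.3157)=-0.3530, 0.2317×(-1.4623)=-0.3388.
Sum = -1.3836, so H' = 1.38.

1.38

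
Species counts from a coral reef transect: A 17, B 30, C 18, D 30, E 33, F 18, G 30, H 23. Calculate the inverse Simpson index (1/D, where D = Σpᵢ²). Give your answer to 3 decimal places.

Total N = 17+30+18+30+33+18+30+23 = 199, so the proportions are 0.0854271, 0.1507538, 0.0904523, 0.1507538, 0.1658291, 0.0904523, 0.1507538, 0.1155779 (working shown to 7 dp, full precision carried).
D = 0.0854271² + 0.1507538² + 0.0904523² + 0.1507538² + 0.1658291² + 0.0904523² + 0.1507538² + 0.1155779² = 0.0072978 + 0.0227267 + 0.0081816 + 0.0227267 + 0.0274993 + 0.0081816 + 0.0227267 + 0.0133582 = 0.1326987.
So 1/D = 7.53587, i.e. 7.536 to 3 decimal places.

7.536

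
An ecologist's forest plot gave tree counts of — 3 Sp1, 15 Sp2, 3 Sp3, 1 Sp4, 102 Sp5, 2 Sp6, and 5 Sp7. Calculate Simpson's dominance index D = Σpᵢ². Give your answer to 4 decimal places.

Total N = 3+15+3+1+102+2+5 = 131, so the proportions are 0.022901, 0.114504, 0.022901, 0.007634, 0.778626, 0.015267, 0.038168 (working shown to 6 dp, full precision carried).
D = 0.022901² + 0.114504² + 0.022901² + 0.007634² + 0.778626² + 0.015267² + 0.038168² = 0.000524 + 0.013111 + 0.000524 + 0.000058 + 0.606258 + 0.000233 + 0.001457 = 0.622167.
To 4 decimal places, D = 0.6222.

0.6222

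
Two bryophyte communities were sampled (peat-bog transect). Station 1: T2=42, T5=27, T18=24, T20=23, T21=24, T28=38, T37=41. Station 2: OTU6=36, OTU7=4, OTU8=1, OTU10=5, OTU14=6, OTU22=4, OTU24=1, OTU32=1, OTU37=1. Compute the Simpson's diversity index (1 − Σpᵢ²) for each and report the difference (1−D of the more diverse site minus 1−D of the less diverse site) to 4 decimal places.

Station 1: N=219, proportions 0.191781, 0.123288, 0.109589, 0.105023, 0.109589, 0.173516, 0.187215, giving 1−D = 0.847814 (working shown to 6 dp, full precision carried).
Station 2: N=59, proportions 0.610169, 0.067797, 0.016949, 0.084746, 0.101695, 0.067797, 0.016949, 0.016949, 0.016949, giving 1−D = 0.599828.
Difference = |0.847814 − 0.599828| = 0.247986, i.e. 0.2480 to 4 decimal places.

0.2480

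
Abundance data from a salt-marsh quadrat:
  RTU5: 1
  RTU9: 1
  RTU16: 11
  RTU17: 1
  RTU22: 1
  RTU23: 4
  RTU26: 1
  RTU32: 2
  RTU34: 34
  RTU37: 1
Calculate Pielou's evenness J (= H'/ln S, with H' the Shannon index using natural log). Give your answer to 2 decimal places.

0.59

Total N = 1+1+11+1+1+4+1+2+34+1 = 57, so the proportions are 0.0175, 0.0175, 0.193, 0.0175, 0.0175, 0.0702, 0.0175, 0.0351, 0.5965, 0.0175 (working shown to 4 dp, full precision carried).
H' = −Σ pᵢ ln pᵢ = −((-0.0709) + (-0.0709) + (-0.3175) + (-0.0709) + (-0.0709) + (-0.1864) + (-0.0709) + (-0.1175) + (-0.3082) + (-0.0709)) = 1.3553.
With S = 10 species, ln S = 2.3026, so J = 1.3553/2.3026 = 0.5886, i.e. 0.59 to 2 decimal places.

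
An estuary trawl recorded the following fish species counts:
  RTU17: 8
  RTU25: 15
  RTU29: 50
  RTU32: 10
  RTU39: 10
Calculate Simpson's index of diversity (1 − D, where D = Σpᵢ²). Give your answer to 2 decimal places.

0.65

Total N = 8+15+50+10+10 = 93, so the proportions are 0.086, 0.1613, 0.5376, 0.1075, 0.1075 (working shown to 4 dp, full precision carried).
D = 0.086² + 0.1613² + 0.5376² + 0.1075² + 0.1075² = 0.0074 + 0.0260 + 0.2891 + 0.0116 + 0.0116 = 0.3456.
So 1 − D = 0.6544, i.e. 0.65 to 2 decimal places.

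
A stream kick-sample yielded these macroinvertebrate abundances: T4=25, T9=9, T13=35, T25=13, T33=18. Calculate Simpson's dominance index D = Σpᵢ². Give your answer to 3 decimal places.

Total N = 25+9+35+13+18 = 100, so the proportions are 0.25, 0.09, 0.35, 0.13, 0.18 (working shown to 5 dp, full precision carried).
D = 0.25² + 0.09² + 0.35² + 0.13² + 0.18² = 0.06250 + 0.00810 + 0.12250 + 0.01690 + 0.03240 = 0.24240.
To 3 decimal places, D = 0.242.

0.242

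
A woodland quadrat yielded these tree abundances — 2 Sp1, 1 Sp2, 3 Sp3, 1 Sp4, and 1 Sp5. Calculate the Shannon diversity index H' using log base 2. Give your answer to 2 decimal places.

2.16

Total N = 2+1+3+1+1 = 8, so the proportions are 0.25, 0.125, 0.375, 0.125, 0.125 (working shown to 4 dp, full precision carried).
Each pᵢ log₂ pᵢ term: 0.25×(-2.0000)=-0.5000, 0.125×(-3.0000)=-0.3750, 0.375×(-1.4150)=-0.5306, 0.125×(-3.0000)=-0.3750, 0.125×(-3.0000)=-0.3750.
Sum = -2.1556, so H' = 2.16.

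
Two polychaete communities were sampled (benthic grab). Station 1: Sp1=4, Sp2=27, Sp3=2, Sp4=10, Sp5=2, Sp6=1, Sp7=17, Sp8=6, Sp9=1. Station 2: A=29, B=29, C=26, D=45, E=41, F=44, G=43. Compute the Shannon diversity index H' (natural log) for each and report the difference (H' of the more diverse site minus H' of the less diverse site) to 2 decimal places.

Station 1: N=70, proportions 0.05714, 0.38571, 0.02857, 0.14286, 0.02857, 0.01429, 0.24286, 0.08571, 0.01429, giving H' = 1.68783 (working shown to 5 dp, full precision carried).
Station 2: N=257, proportions 0.11284, 0.11284, 0.10117, 0.1751, 0.15953, 0.17121, 0.16732, giving H' = 1.92337.
Difference = |1.68783 − 1.92337| = 0.23554, i.e. 0.24 to 2 decimal places.

0.24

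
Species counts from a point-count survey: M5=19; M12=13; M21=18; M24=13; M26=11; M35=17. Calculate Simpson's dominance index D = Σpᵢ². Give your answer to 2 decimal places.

Total N = 19+13+18+13+11+17 = 91, so the proportions are 0.2088, 0.1429, 0.1978, 0.1429, 0.1209, 0.1868 (working shown to 4 dp, full precision carried).
D = 0.2088² + 0.1429² + 0.1978² + 0.1429² + 0.1209² + 0.1868² = 0.0436 + 0.0204 + 0.0391 + 0.0204 + 0.0146 + 0.0349 = 0.1730.
To 2 decimal places, D = 0.17.

0.17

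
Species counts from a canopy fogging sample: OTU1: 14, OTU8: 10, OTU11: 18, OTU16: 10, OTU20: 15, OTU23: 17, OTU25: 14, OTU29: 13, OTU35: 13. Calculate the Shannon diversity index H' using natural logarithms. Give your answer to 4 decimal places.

Total N = 14+10+18+10+15+17+14+13+13 = 124, so the proportions are 0.112903, 0.080645, 0.145161, 0.080645, 0.120968, 0.137097, 0.112903, 0.104839, 0.104839 (working shown to 6 dp, full precision carried).
Each pᵢ ln pᵢ term: 0.112903×(-2.181224)=-0.246267, 0.080645×(-2.517696)=-0.203040, 0.145161×(-1.929910)=-0.280148, 0.080645×(-2.517696)=-0.203040, 0.120968×(-2.112231)=-0.255512, 0.137097×(-1.987068)=-0.272421, 0.112903×(-2.181224)=-0.246267, 0.104839×(-2.255332)=-0.236446, 0.104839×(-2.255332)=-0.236446.
Sum = -2.179588, so H' = 2.1796.

2.1796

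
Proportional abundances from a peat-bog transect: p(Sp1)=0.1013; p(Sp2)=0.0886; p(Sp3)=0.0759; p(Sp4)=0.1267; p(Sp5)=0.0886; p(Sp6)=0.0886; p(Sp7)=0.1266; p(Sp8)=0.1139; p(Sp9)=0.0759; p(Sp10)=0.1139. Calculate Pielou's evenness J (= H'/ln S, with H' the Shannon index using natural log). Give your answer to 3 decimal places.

0.993

H' = −Σ pᵢ ln pᵢ = −((-0.23194) + (-0.21473) + (-0.19570) + (-0.26175) + (-0.21473) + (-0.21473) + (-0.26165) + (-0.24744) + (-0.19570) + (-0.24744)) = 2.28582 (working shown to 5 dp, full precision carried).
With S = 10 species, ln S = 2.30259, so J = 2.28582/2.30259 = 0.99272, i.e. 0.993 to 3 decimal places.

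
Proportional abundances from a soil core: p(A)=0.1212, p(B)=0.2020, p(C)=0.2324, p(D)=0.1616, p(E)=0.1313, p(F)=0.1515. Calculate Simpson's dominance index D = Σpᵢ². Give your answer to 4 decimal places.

0.1758

D = 0.1212² + 0.202² + 0.2324² + 0.1616² + 0.1313² + 0.1515² = 0.014689 + 0.040804 + 0.054010 + 0.026115 + 0.017240 + 0.022952 = 0.175810 (working shown to 6 dp, full precision carried).
To 4 decimal places, D = 0.1758.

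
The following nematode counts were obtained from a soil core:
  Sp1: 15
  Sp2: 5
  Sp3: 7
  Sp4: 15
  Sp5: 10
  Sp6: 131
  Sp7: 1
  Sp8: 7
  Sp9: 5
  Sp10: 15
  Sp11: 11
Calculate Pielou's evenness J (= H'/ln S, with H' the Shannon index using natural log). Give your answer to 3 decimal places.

0.650

Total N = 15+5+7+15+10+131+1+7+5+15+11 = 222, so the proportions are 0.06757, 0.02252, 0.03153, 0.06757, 0.04505, 0.59009, 0.0045, 0.03153, 0.02252, 0.06757, 0.04955 (working shown to 5 dp, full precision carried).
H' = −Σ pᵢ ln pᵢ = −((-0.18207) + (-0.08543) + (-0.10900) + (-0.18207) + (-0.13964) + (-0.31126) + (-0.02434) + (-0.10900) + (-0.08543) + (-0.18207) + (-0.14889)) = 1.55920.
With S = 11 species, ln S = 2.39790, so J = 1.55920/2.39790 = 0.65024, i.e. 0.650 to 3 decimal places.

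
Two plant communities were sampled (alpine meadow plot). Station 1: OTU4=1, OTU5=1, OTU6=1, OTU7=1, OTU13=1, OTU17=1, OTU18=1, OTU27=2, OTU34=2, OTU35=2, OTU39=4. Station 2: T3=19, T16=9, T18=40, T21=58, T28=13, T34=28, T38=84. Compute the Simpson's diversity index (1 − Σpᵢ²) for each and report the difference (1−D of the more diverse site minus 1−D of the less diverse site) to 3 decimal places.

Station 1: N=17, proportions 0.058824, 0.058824, 0.058824, 0.058824, 0.058824, 0.058824, 0.058824, 0.117647, 0.117647, 0.117647, 0.235294, giving 1−D = 0.878893 (working shown to 6 dp, full precision carried).
Station 2: N=251, proportions 0.075697, 0.035857, 0.159363, 0.231076, 0.051793, 0.111554, 0.334661, giving 1−D = 0.787067.
Difference = |0.878893 − 0.787067| = 0.091826, i.e. 0.092 to 3 decimal places.

0.092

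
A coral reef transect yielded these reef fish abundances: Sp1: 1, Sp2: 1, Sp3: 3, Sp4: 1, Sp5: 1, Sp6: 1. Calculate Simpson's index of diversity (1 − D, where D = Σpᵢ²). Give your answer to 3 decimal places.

Total N = 1+1+3+1+1+1 = 8, so the proportions are 0.125, 0.125, 0.375, 0.125, 0.125, 0.125 (working shown to 5 dp, full precision carried).
D = 0.125² + 0.125² + 0.375² + 0.125² + 0.125² + 0.125² = 0.01562 + 0.01562 + 0.14062 + 0.01562 + 0.01562 + 0.01562 = 0.21875.
So 1 − D = 0.78125, i.e. 0.781 to 3 decimal places.

0.781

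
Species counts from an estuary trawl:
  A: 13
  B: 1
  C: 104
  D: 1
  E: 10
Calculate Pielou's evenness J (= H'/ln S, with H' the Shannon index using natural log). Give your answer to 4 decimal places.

Total N = 13+1+104+1+10 = 129, so the proportions are 0.100775, 0.007752, 0.806202, 0.007752, 0.077519 (working shown to 6 dp, full precision carried).
H' = −Σ pᵢ ln pᵢ = −((-0.231265) + (-0.037673) + (-0.173673) + (-0.037673) + (-0.198235)) = 0.678519.
With S = 5 species, ln S = 1.609438, so J = 0.678519/1.609438 = 0.421588, i.e. 0.4216 to 4 decimal places.

0.4216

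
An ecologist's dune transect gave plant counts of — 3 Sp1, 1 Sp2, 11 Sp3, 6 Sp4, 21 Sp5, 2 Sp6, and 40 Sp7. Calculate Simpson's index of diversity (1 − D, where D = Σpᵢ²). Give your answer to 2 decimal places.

0.69

Total N = 3+1+11+6+21+2+40 = 84, so the proportions are 0.0357, 0.0119, 0.131, 0.0714, 0.25, 0.0238, 0.4762 (working shown to 4 dp, full precision carried).
D = 0.0357² + 0.0119² + 0.131² + 0.0714² + 0.25² + 0.0238² + 0.4762² = 0.0013 + 0.0001 + 0.0171 + 0.0051 + 0.0625 + 0.0006 + 0.2268 = 0.3135.
So 1 − D = 0.6865, i.e. 0.69 to 2 decimal places.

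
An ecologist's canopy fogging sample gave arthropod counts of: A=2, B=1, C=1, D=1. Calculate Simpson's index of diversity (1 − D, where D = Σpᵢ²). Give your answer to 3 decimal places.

Total N = 2+1+1+1 = 5, so the proportions are 0.4, 0.2, 0.2, 0.2 (working shown to 5 dp, full precision carried).
D = 0.4² + 0.2² + 0.2² + 0.2² = 0.16000 + 0.04000 + 0.04000 + 0.04000 = 0.28000.
So 1 − D = 0.72000, i.e. 0.720 to 3 decimal places.

0.720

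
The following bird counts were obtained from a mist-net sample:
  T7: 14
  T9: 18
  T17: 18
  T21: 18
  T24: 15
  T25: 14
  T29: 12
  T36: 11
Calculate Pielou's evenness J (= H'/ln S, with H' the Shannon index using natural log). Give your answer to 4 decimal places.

0.9927

Total N = 14+18+18+18+15+14+12+11 = 120, so the proportions are 0.116667, 0.15, 0.15, 0.15, 0.125, 0.116667, 0.1, 0.091667 (working shown to 6 dp, full precision carried).
H' = −Σ pᵢ ln pᵢ = −((-0.250651) + (-0.284568) + (-0.284568) + (-0.284568) + (-0.259930) + (-0.250651) + (-0.230259) + (-0.219046)) = 2.064240.
With S = 8 species, ln S = 2.079442, so J = 2.064240/2.079442 = 0.992690, i.e. 0.9927 to 4 decimal places.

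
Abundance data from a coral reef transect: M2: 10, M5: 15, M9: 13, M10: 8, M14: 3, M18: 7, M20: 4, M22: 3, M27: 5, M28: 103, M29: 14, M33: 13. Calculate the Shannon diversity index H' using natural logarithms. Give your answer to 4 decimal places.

1.7777

Total N = 10+15+13+8+3+7+4+3+5+103+14+13 = 198, so the proportions are 0.050505, 0.075758, 0.065657, 0.040404, 0.015152, 0.035354, 0.020202, 0.015152, 0.025253, 0.520202, 0.070707, 0.065657 (working shown to 6 dp, full precision carried).
Each pᵢ ln pᵢ term: 0.050505×(-2.985682)=-0.150792, 0.075758×(-2.580217)=-0.195471, 0.065657×(-2.723318)=-0.178804, 0.040404×(-3.208825)=-0.129650, 0.015152×(-4.189655)=-0.063480, 0.035354×(-3.342357)=-0.118164, 0.020202×(-3.901973)=-0.078828, 0.015152×(-4.189655)=-0.063480, 0.025253×(-3.678829)=-0.092900, 0.520202×(-0.653538)=-0.339972, 0.070707×(-2.649210)=-0.187318, 0.065657×(-2.723318)=-0.178804.
Sum = -1.777660, so H' = 1.7777.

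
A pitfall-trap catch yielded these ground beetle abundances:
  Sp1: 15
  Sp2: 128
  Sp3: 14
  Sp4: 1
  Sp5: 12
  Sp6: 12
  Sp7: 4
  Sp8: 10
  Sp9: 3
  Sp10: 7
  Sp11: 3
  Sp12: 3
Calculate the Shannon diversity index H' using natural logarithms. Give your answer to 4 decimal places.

1.5342

Total N = 15+128+14+1+12+12+4+10+3+7+3+3 = 212, so the proportions are 0.070755, 0.603774, 0.066038, 0.004717, 0.056604, 0.056604, 0.018868, 0.04717, 0.014151, 0.033019, 0.014151, 0.014151 (working shown to 6 dp, full precision carried).
Each pᵢ ln pᵢ term: 0.070755×(-2.648536)=-0.187396, 0.603774×(-0.504556)=-0.304638, 0.066038×(-2.717529)=-0.179459, 0.004717×(-5.356586)=-0.025267, 0.056604×(-2.871680)=-0.162548, 0.056604×(-2.871680)=-0.162548, 0.018868×(-3.970292)=-0.074911, 0.04717×(-3.054001)=-0.144057, 0.014151×(-4.257974)=-0.060254, 0.033019×(-3.410676)=-0.112617, 0.014151×(-4.257974)=-0.060254, 0.014151×(-4.257974)=-0.060254.
Sum = -1.534204, so H' = 1.5342.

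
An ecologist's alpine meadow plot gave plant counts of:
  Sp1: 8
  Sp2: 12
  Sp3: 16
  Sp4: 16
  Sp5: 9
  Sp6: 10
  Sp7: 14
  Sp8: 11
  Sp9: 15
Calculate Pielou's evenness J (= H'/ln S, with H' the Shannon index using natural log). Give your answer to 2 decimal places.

0.99

Total N = 8+12+16+16+9+10+14+11+15 = 111, so the proportions are 0.0721, 0.1081, 0.1441, 0.1441, 0.0811, 0.0901, 0.1261, 0.0991, 0.1351 (working shown to 4 dp, full precision carried).
H' = −Σ pᵢ ln pᵢ = −((-0.1896) + (-0.2405) + (-0.2792) + (-0.2792) + (-0.2037) + (-0.2168) + (-0.2611) + (-0.2291) + (-0.2705)) = 2.1697.
With S = 9 species, ln S = 2.1972, so J = 2.1697/2.1972 = 0.9875, i.e. 0.99 to 2 decimal places.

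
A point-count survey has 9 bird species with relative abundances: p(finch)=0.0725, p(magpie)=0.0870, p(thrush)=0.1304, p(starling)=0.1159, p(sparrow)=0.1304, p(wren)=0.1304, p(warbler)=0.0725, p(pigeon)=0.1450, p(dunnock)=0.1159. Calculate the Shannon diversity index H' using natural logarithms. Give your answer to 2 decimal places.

Each pᵢ ln pᵢ term (working shown to 4 dp, full precision carried): 0.0725×(-2.6242)=-0.1903, 0.087×(-2.4418)=-0.2124, 0.1304×(-2.0371)=-0.2656, 0.1159×(-2.1550)=-0.2498, 0.1304×(-2.0371)=-0.2656, 0.1304×(-2.0371)=-0.2656, 0.0725×(-2.6242)=-0.1903, 0.145×(-1.9310)=-0.2800, 0.1159×(-2.1550)=-0.2498.
Sum = -2.1694, so H' = 2.17.

2.17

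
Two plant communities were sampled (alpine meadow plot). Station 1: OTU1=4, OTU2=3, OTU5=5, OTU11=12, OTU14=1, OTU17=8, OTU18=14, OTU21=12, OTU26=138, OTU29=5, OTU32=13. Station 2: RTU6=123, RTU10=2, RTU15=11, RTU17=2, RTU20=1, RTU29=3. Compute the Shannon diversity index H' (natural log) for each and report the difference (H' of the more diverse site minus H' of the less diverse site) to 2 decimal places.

0.85

Station 1: N=215, proportions 0.0186, 0.01395, 0.02326, 0.05581, 0.00465, 0.03721, 0.06512, 0.05581, 0.64186, 0.02326, 0.06047, giving H' = 1.41036 (working shown to 5 dp, full precision carried).
Station 2: N=142, proportions 0.8662, 0.01408, 0.07746, 0.01408, 0.00704, 0.02113, giving H' = 0.55904.
Difference = |1.41036 − 0.55904| = 0.85132, i.e. 0.85 to 2 decimal places.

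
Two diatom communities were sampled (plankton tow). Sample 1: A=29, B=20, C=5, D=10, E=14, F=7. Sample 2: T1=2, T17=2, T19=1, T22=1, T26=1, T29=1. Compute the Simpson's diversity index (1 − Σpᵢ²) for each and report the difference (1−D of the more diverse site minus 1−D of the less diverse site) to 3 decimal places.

0.035

Sample 1: N=85, proportions 0.34118, 0.23529, 0.05882, 0.11765, 0.16471, 0.08235, giving 1−D = 0.77702 (working shown to 5 dp, full precision carried).
Sample 2: N=8, proportions 0.25, 0.25, 0.125, 0.125, 0.125, 0.125, giving 1−D = 0.81250.
Difference = |0.77702 − 0.81250| = 0.03548, i.e. 0.035 to 3 decimal places.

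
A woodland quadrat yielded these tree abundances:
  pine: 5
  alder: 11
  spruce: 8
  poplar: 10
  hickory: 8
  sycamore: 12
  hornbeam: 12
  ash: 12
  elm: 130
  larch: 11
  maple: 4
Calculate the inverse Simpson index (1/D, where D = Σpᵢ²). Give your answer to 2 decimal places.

2.79

Total N = 5+11+8+10+8+12+12+12+130+11+4 = 223, so the proportions are 0.02242, 0.04933, 0.03587, 0.04484, 0.03587, 0.05381, 0.05381, 0.05381, 0.58296, 0.04933, 0.01794 (working shown to 5 dp, full precision carried).
D = 0.02242² + 0.04933² + 0.03587² + 0.04484² + 0.03587² + 0.05381² + 0.05381² + 0.05381² + 0.58296² + 0.04933² + 0.01794² = 0.00050 + 0.00243 + 0.00129 + 0.00201 + 0.00129 + 0.00290 + 0.00290 + 0.00290 + 0.33984 + 0.00243 + 0.00032 = 0.35880.
So 1/D = 2.7870, i.e. 2.79 to 2 decimal places.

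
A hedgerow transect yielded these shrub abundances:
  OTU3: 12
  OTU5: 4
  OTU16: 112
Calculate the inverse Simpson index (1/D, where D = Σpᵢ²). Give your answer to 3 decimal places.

1.290

Total N = 12+4+112 = 128, so the proportions are 0.09375, 0.03125, 0.875 (working shown to 6 dp, full precision carried).
D = 0.09375² + 0.03125² + 0.875² = 0.008789 + 0.000977 + 0.765625 = 0.775391.
So 1/D = 1.28967, i.e. 1.290 to 3 decimal places.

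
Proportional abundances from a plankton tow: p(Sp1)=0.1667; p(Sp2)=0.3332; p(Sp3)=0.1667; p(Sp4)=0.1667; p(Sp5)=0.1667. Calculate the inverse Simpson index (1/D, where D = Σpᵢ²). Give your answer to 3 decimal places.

4.501

D = 0.1667² + 0.3332² + 0.1667² + 0.1667² + 0.1667² = 0.0277889 + 0.1110222 + 0.0277889 + 0.0277889 + 0.0277889 = 0.2221778 (working shown to 7 dp, full precision carried).
So 1/D = 4.50090, i.e. 4.501 to 3 decimal places.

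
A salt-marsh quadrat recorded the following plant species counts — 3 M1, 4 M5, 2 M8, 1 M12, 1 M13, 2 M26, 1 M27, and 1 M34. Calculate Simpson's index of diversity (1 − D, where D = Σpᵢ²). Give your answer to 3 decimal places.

Total N = 3+4+2+1+1+2+1+1 = 15, so the proportions are 0.2, 0.26667, 0.13333, 0.06667, 0.06667, 0.13333, 0.06667, 0.06667 (working shown to 5 dp, full precision carried).
D = 0.2² + 0.26667² + 0.13333² + 0.06667² + 0.06667² + 0.13333² + 0.06667² + 0.06667² = 0.04000 + 0.07111 + 0.01778 + 0.00444 + 0.00444 + 0.01778 + 0.00444 + 0.00444 = 0.16444.
So 1 − D = 0.83556, i.e. 0.836 to 3 decimal places.

0.836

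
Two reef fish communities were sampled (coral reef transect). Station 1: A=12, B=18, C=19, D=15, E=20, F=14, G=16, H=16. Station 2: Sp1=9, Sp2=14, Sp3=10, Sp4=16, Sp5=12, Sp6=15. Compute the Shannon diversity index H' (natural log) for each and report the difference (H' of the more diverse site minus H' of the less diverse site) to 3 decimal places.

0.297

Station 1: N=130, proportions 0.09231, 0.13846, 0.14615, 0.11538, 0.15385, 0.10769, 0.12308, 0.12308, giving H' = 2.06757 (working shown to 5 dp, full precision carried).
Station 2: N=76, proportions 0.11842, 0.18421, 0.13158, 0.21053, 0.15789, 0.19737, giving H' = 1.77088.
Difference = |2.06757 − 1.77088| = 0.29669, i.e. 0.297 to 3 decimal places.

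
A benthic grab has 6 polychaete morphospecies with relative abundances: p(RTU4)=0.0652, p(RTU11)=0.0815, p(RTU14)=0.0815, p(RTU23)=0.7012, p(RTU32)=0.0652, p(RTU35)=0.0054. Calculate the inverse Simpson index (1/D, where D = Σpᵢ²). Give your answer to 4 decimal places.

1.9474

D = 0.0652² + 0.0815² + 0.0815² + 0.7012² + 0.0652² + 0.0054² = 0.0042510 + 0.0066423 + 0.0066423 + 0.4916814 + 0.0042510 + 0.0000292 = 0.5134972 (working shown to 7 dp, full precision carried).
So 1/D = 1.947430, i.e. 1.9474 to 4 decimal places.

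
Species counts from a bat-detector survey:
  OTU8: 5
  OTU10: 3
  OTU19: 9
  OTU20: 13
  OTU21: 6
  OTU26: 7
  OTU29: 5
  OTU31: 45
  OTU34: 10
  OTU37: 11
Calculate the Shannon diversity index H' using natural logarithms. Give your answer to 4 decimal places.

1.9504

Total N = 5+3+9+13+6+7+5+45+10+11 = 114, so the proportions are 0.04386, 0.026316, 0.078947, 0.114035, 0.052632, 0.061404, 0.04386, 0.394737, 0.087719, 0.096491 (working shown to 6 dp, full precision carried).
Each pᵢ ln pᵢ term: 0.04386×(-3.126761)=-0.137139, 0.026316×(-3.637586)=-0.095726, 0.078947×(-2.538974)=-0.200445, 0.114035×(-2.171249)=-0.247599, 0.052632×(-2.944439)=-0.154970, 0.061404×(-2.790288)=-0.171333, 0.04386×(-3.126761)=-0.137139, 0.394737×(-0.929536)=-0.366922, 0.087719×(-2.433613)=-0.213475, 0.096491×(-2.338303)=-0.225626.
Sum = -1.950374, so H' = 1.9504.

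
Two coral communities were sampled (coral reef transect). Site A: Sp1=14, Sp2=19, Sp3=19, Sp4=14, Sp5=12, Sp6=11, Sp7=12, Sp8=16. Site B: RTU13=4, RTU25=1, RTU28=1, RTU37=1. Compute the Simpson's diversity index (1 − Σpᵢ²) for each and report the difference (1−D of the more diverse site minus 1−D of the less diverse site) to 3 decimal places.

0.258

Site A: N=117, proportions 0.11966, 0.16239, 0.16239, 0.11966, 0.10256, 0.09402, 0.10256, 0.13675, giving 1−D = 0.87004 (working shown to 5 dp, full precision carried).
Site B: N=7, proportions 0.57143, 0.14286, 0.14286, 0.14286, giving 1−D = 0.61224.
Difference = |0.87004 − 0.61224| = 0.25780, i.e. 0.258 to 3 decimal places.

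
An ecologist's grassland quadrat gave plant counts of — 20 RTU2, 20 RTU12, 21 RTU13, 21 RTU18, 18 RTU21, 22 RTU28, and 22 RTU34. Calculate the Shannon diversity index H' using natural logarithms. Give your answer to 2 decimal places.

Total N = 20+20+21+21+18+22+22 = 144, so the proportions are 0.1389, 0.1389, 0.1458, 0.1458, 0.125, 0.1528, 0.1528 (working shown to 4 dp, full precision carried).
Each pᵢ ln pᵢ term: 0.1389×(-1.9741)=-0.2742, 0.1389×(-1.9741)=-0.2742, 0.1458×(-1.9253)=-0.2808, 0.1458×(-1.9253)=-0.2808, 0.125×(-2.0794)=-0.2599, 0.1528×(-1.8788)=-0.2870, 0.1528×(-1.8788)=-0.2870.
Sum = -1.9439, so H' = 1.94.

1.94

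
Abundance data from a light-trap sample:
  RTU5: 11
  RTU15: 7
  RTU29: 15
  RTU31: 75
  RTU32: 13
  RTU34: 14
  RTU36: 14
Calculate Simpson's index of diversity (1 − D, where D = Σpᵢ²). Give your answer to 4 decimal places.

0.7036

Total N = 11+7+15+75+13+14+14 = 149, so the proportions are 0.073826, 0.04698, 0.100671, 0.503356, 0.087248, 0.09396, 0.09396 (working shown to 6 dp, full precision carried).
D = 0.073826² + 0.04698² + 0.100671² + 0.503356² + 0.087248² + 0.09396² + 0.09396² = 0.005450 + 0.002207 + 0.010135 + 0.253367 + 0.007612 + 0.008828 + 0.008828 = 0.296428.
So 1 − D = 0.703572, i.e. 0.7036 to 4 decimal places.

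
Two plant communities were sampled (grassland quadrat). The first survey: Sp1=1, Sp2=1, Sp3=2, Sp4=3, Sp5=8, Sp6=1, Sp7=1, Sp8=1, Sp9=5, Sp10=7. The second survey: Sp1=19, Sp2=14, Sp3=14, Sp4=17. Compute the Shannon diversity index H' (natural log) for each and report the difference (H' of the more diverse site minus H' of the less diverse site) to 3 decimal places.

0.591

The first survey: N=30, proportions 0.03333, 0.03333, 0.06667, 0.1, 0.26667, 0.03333, 0.03333, 0.03333, 0.16667, 0.23333, giving H' = 1.96832 (working shown to 5 dp, full precision carried).
The second survey: N=64, proportions 0.29688, 0.21875, 0.21875, 0.26562, giving H' = 1.37759.
Difference = |1.96832 − 1.37759| = 0.59073, i.e. 0.591 to 3 decimal places.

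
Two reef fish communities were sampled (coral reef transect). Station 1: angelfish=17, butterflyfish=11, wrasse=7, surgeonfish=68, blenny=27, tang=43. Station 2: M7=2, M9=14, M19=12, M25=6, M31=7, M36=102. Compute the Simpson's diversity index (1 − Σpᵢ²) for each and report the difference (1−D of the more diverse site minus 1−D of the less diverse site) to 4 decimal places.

Station 1: N=173, proportions 0.0982659, 0.0635838, 0.0404624, 0.3930636, 0.1560694, 0.2485549, giving 1−D = 0.7440275 (working shown to 7 dp, full precision carried).
Station 2: N=143, proportions 0.013986, 0.0979021, 0.0839161, 0.041958, 0.048951, 0.7132867, giving 1−D = 0.4702430.
Difference = |0.7440275 − 0.4702430| = 0.2737845, i.e. 0.2738 to 4 decimal places.

0.2738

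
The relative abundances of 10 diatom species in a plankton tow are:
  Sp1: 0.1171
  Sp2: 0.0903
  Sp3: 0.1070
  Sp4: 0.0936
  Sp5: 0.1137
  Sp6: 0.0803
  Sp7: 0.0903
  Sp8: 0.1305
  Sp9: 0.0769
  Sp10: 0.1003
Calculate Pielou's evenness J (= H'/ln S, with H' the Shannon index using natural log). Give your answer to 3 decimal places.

H' = −Σ pᵢ ln pᵢ = −((-0.25115) + (-0.21714) + (-0.23914) + (-0.22171) + (-0.24721) + (-0.20252) + (-0.21714) + (-0.26575) + (-0.19727) + (-0.23065)) = 2.28966 (working shown to 5 dp, full precision carried).
With S = 10 species, ln S = 2.30259, so J = 2.28966/2.30259 = 0.99439, i.e. 0.994 to 3 decimal places.

0.994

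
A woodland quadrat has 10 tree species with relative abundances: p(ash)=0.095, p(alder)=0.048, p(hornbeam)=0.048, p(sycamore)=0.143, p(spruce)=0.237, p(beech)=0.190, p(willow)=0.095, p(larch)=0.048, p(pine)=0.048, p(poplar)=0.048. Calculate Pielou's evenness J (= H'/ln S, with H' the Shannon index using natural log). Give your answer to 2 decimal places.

H' = −Σ pᵢ ln pᵢ = −((-0.2236) + (-0.1458) + (-0.1458) + (-0.2781) + (-0.3412) + (-0.3155) + (-0.2236) + (-0.1458) + (-0.1458) + (-0.1458)) = 2.1109 (working shown to 4 dp, full precision carried).
With S = 10 species, ln S = 2.3026, so J = 2.1109/2.3026 = 0.9167, i.e. 0.92 to 2 decimal places.

0.92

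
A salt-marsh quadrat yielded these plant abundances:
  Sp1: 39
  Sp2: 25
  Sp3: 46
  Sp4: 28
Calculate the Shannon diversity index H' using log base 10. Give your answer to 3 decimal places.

Total N = 39+25+46+28 = 138, so the proportions are 0.28261, 0.18116, 0.33333, 0.2029 (working shown to 5 dp, full precision carried).
Each pᵢ log₁₀ pᵢ term: 0.28261×(-0.54881)=-0.15510, 0.18116×(-0.74194)=-0.13441, 0.33333×(-0.47712)=-0.15904, 0.2029×(-0.69272)=-0.14055.
Sum = -0.58910, so H' = 0.589.

0.589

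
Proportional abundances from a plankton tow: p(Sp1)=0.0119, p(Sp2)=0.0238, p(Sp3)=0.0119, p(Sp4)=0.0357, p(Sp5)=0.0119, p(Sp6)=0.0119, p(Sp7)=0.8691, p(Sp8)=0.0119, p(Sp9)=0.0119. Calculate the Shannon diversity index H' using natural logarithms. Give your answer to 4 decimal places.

Each pᵢ ln pᵢ term (working shown to 6 dp, full precision carried): 0.0119×(-4.431217)=-0.052731, 0.0238×(-3.738070)=-0.088966, 0.0119×(-4.431217)=-0.052731, 0.0357×(-3.332605)=-0.118974, 0.0119×(-4.431217)=-0.052731, 0.0119×(-4.431217)=-0.052731, 0.8691×(-0.140297)=-0.121932, 0.0119×(-4.431217)=-0.052731, 0.0119×(-4.431217)=-0.052731.
Sum = -0.646261, so H' = 0.6463.

0.6463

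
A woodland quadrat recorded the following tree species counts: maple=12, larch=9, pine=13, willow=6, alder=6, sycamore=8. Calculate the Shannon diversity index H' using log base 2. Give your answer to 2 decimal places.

Total N = 12+9+13+6+6+8 = 54, so the proportions are 0.2222, 0.1667, 0.2407, 0.1111, 0.1111, 0.1481 (working shown to 4 dp, full precision carried).
Each pᵢ log₂ pᵢ term: 0.2222×(-2.1699)=-0.4822, 0.1667×(-2.5850)=-0.4308, 0.2407×(-2.0544)=-0.4946, 0.1111×(-3.1699)=-0.3522, 0.1111×(-3.1699)=-0.3522, 0.1481×(-2.7549)=-0.4081.
Sum = -2.5202, so H' = 2.52.

2.52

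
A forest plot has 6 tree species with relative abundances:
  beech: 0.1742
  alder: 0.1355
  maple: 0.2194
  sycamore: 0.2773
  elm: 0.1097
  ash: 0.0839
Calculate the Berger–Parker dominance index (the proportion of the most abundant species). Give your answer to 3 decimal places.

0.277

The largest proportion is 0.2773, i.e. d = 0.277 to 3 decimal places.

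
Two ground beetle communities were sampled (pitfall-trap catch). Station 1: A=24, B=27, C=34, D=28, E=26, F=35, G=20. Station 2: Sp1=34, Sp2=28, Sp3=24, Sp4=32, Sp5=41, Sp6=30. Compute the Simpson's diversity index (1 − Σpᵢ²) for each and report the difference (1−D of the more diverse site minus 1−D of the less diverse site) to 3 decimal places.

Station 1: N=194, proportions 0.12371, 0.13918, 0.17526, 0.14433, 0.13402, 0.18041, 0.10309, giving 1−D = 0.85264 (working shown to 5 dp, full precision carried).
Station 2: N=189, proportions 0.17989, 0.14815, 0.12698, 0.16931, 0.21693, 0.15873, giving 1−D = 0.82864.
Difference = |0.85264 − 0.82864| = 0.02400, i.e. 0.024 to 3 decimal places.

0.024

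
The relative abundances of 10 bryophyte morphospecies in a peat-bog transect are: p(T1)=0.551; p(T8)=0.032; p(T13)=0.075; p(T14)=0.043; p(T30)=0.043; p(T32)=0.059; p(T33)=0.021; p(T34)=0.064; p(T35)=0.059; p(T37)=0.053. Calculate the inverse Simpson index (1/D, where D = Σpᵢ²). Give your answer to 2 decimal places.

D = 0.551² + 0.032² + 0.075² + 0.043² + 0.043² + 0.059² + 0.021² + 0.064² + 0.059² + 0.053² = 0.30360 + 0.00102 + 0.00562 + 0.00185 + 0.00185 + 0.00348 + 0.00044 + 0.00410 + 0.00348 + 0.00281 = 0.32826 (working shown to 5 dp, full precision carried).
So 1/D = 3.0464, i.e. 3.05 to 2 decimal places.

3.05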